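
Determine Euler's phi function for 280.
96

280 = 2^3 × 5 × 7
φ(n) = n × ∏(1 - 1/p) for each prime p dividing n
φ(280) = 280 × (1 - 1/2) × (1 - 1/5) × (1 - 1/7) = 96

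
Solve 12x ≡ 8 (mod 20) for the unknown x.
x ≡ 4 (mod 5)

gcd(12, 20) = 4, which divides 8, so solutions exist.
Divide through by 4: 3x ≡ 2 (mod 5).
Find 3^(-1) mod 5 by the extended Euclidean algorithm:
5 = 1 × 3 + 2  ⟹  2 = (1)·5 + (-1)·3
3 = 1 × 2 + 1  ⟹  1 = (-1)·5 + (2)·3
So (2)·3 ≡ 1 (mod 5), i.e. 3^(-1) ≡ 2 (mod 5).
x ≡ 2 × 2 = 4 ≡ 4 (mod 5).
Check: 12 × 4 = 48 ≡ 8 (mod 20).
x ≡ 4 (mod 5), giving 4 solutions mod 20.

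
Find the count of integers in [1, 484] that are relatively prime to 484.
220

484 = 2^2 × 11^2
φ(n) = n × ∏(1 - 1/p) for each prime p dividing n
φ(484) = 484 × (1 - 1/2) × (1 - 1/11) = 220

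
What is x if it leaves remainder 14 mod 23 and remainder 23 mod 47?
681

Using Chinese Remainder Theorem:
M = 23 × 47 = 1081
M1 = 47, M2 = 23
y1 = 47^(-1) mod 23 = 1
y2 = 23^(-1) mod 47 = 45
x = (14×47×1 + 23×23×45) mod 1081 = 681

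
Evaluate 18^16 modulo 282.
102

Repeated squaring. Binary of 16 = 10000.
18^1 ≡ 18 (mod 282); 18^2 ≡ 42 (mod 282); 18^4 ≡ 72 (mod 282); 18^8 ≡ 108 (mod 282); 18^16 ≡ 102 (mod 282)
18^16 = 18^16 ≡ 102 (mod 282)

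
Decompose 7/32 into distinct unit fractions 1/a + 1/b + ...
1/5 + 1/54 + 1/4320

Greedy algorithm:
7/32: ceiling(32/7) = 5, use 1/5
3/160: ceiling(160/3) = 54, use 1/54
1/4320: ceiling(4320/1) = 4320, use 1/4320
Result: 7/32 = 1/5 + 1/54 + 1/4320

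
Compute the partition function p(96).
118114304

p(n) counts ways to write n as a sum of positive integers (order ignored).
Euler's pentagonal recurrence: p(k) = p(k-1) + p(k-2) - p(k-5) - p(k-7) + p(k-12) + p(k-15) - ... (offsets j(3j∓1)/2, signs ++--, p(0)=1, p(<0)=0).
DP table for k = 0..95: p(0)=1, p(1)=1, p(2)=2, p(3)=3, p(4)=5, p(5)=7, p(6)=11, p(7)=15, p(8)=22, p(9)=30, p(10)=42, p(11)=56, p(12)=77, p(13)=101, p(14)=135, p(15)=176, p(16)=231, p(17)=297, p(18)=385, p(19)=490, p(20)=627, p(21)=792, p(22)=1002, p(23)=1255, p(24)=1575, p(25)=1958, p(26)=2436, p(27)=3010, p(28)=3718, p(29)=4565, p(30)=5604, p(31)=6842, p(32)=8349, p(33)=10143, p(34)=12310, p(35)=14883, p(36)=17977, p(37)=21637, p(38)=26015, p(39)=31185, p(40)=37338, p(41)=44583, p(42)=53174, p(43)=63261, p(44)=75175, p(45)=89134, p(46)=105558, p(47)=124754, p(48)=147273, p(49)=173525, p(50)=204226, p(51)=239943, p(52)=281589, p(53)=329931, p(54)=386155, p(55)=451276, p(56)=526823, p(57)=614154, p(58)=715220, p(59)=831820, p(60)=966467, p(61)=1121505, p(62)=1300156, p(63)=1505499, p(64)=1741630, p(65)=2012558, p(66)=2323520, p(67)=2679689, p(68)=3087735, p(69)=3554345, p(70)=4087968, p(71)=4697205, p(72)=5392783, p(73)=6185689, p(74)=7089500, p(75)=8118264, p(76)=9289091, p(77)=10619863, p(78)=12132164, p(79)=13848650, p(80)=15796476, p(81)=18004327, p(82)=20506255, p(83)=23338469, p(84)=26543660, p(85)=30167357, p(86)=34262962, p(87)=38887673, p(88)=44108109, p(89)=49995925, p(90)=56634173, p(91)=64112359, p(92)=72533807, p(93)=82010177, p(94)=92669720, p(95)=104651419.
Final step: p(96) = p(95) + p(94) - p(91) - p(89) + p(84) + p(81) - p(74) - p(70) + p(61) + p(56) - p(45) - p(39) + p(26) + p(19) - p(4)
= 104651419 + 92669720 - 64112359 - 49995925 + 26543660 + 18004327 - 7089500 - 4087968 + 1121505 + 526823 - 89134 - 31185 + 2436 + 490 - 5
= 118114304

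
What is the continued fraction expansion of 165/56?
[2; 1, 17, 1, 2]

Euclidean algorithm steps:
165 = 2 × 56 + 53
56 = 1 × 53 + 3
53 = 17 × 3 + 2
3 = 1 × 2 + 1
2 = 2 × 1 + 0
Continued fraction: [2; 1, 17, 1, 2]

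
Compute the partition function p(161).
118159068427

p(n) counts ways to write n as a sum of positive integers (order ignored).
Euler's pentagonal recurrence: p(k) = p(k-1) + p(k-2) - p(k-5) - p(k-7) + p(k-12) + p(k-15) - ... (offsets j(3j∓1)/2, signs ++--, p(0)=1, p(<0)=0).
DP table for k = 0..160: p(0)=1, p(1)=1, p(2)=2, p(3)=3, p(4)=5, p(5)=7, p(6)=11, p(7)=15, p(8)=22, p(9)=30, p(10)=42, p(11)=56, p(12)=77, p(13)=101, p(14)=135, p(15)=176, p(16)=231, p(17)=297, p(18)=385, p(19)=490, p(20)=627, p(21)=792, p(22)=1002, p(23)=1255, p(24)=1575, p(25)=1958, p(26)=2436, p(27)=3010, p(28)=3718, p(29)=4565, p(30)=5604, p(31)=6842, p(32)=8349, p(33)=10143, p(34)=12310, p(35)=14883, p(36)=17977, p(37)=21637, p(38)=26015, p(39)=31185, p(40)=37338, p(41)=44583, p(42)=53174, p(43)=63261, p(44)=75175, p(45)=89134, p(46)=105558, p(47)=124754, p(48)=147273, p(49)=173525, p(50)=204226, p(51)=239943, p(52)=281589, p(53)=329931, p(54)=386155, p(55)=451276, p(56)=526823, p(57)=614154, p(58)=715220, p(59)=831820, p(60)=966467, p(61)=1121505, p(62)=1300156, p(63)=1505499, p(64)=1741630, p(65)=2012558, p(66)=2323520, p(67)=2679689, p(68)=3087735, p(69)=3554345, p(70)=4087968, p(71)=4697205, p(72)=5392783, p(73)=6185689, p(74)=7089500, p(75)=8118264, p(76)=9289091, p(77)=10619863, p(78)=12132164, p(79)=13848650, p(80)=15796476, p(81)=18004327, p(82)=20506255, p(83)=23338469, p(84)=26543660, p(85)=30167357, p(86)=34262962, p(87)=38887673, p(88)=44108109, p(89)=49995925, p(90)=56634173, p(91)=64112359, p(92)=72533807, p(93)=82010177, p(94)=92669720, p(95)=104651419, p(96)=118114304, p(97)=133230930, p(98)=150198136, p(99)=169229875, p(100)=190569292, p(101)=214481126, p(102)=241265379, p(103)=271248950, p(104)=304801365, p(105)=342325709, p(106)=384276336, p(107)=431149389, p(108)=483502844, p(109)=541946240, p(110)=607163746, p(111)=679903203, p(112)=761002156, p(113)=851376628, p(114)=952050665, p(115)=1064144451, p(116)=1188908248, p(117)=1327710076, p(118)=1482074143, p(119)=1653668665, p(120)=1844349560, p(121)=2056148051, p(122)=2291320912, p(123)=2552338241, p(124)=2841940500, p(125)=3163127352, p(126)=3519222692, p(127)=3913864295, p(128)=4351078600, p(129)=4835271870, p(130)=5371315400, p(131)=5964539504, p(132)=6620830889, p(133)=7346629512, p(134)=8149040695, p(135)=9035836076, p(136)=10015581680, p(137)=11097645016, p(138)=12292341831, p(139)=13610949895, p(140)=15065878135, p(141)=16670689208, p(142)=18440293320, p(143)=20390982757, p(144)=22540654445, p(145)=24908858009, p(146)=27517052599, p(147)=30388671978, p(148)=33549419497, p(149)=37027355200, p(150)=40853235313, p(151)=45060624582, p(152)=49686288421, p(153)=54770336324, p(154)=60356673280, p(155)=66493182097, p(156)=73232243759, p(157)=80630964769, p(158)=88751778802, p(159)=97662728555, p(160)=107438159466.
Final step: p(161) = p(160) + p(159) - p(156) - p(154) + p(149) + p(146) - p(139) - p(135) + p(126) + p(121) - p(110) - p(104) + p(91) + p(84) - p(69) - p(61) + p(44) + p(35) - p(16) - p(6)
= 107438159466 + 97662728555 - 73232243759 - 60356673280 + 37027355200 + 27517052599 - 13610949895 - 9035836076 + 3519222692 + 2056148051 - 607163746 - 304801365 + 64112359 + 26543660 - 3554345 - 1121505 + 75175 + 14883 - 231 - 11
= 118159068427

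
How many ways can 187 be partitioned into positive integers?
1280011042268

p(n) counts ways to write n as a sum of positive integers (order ignored).
Euler's pentagonal recurrence: p(k) = p(k-1) + p(k-2) - p(k-5) - p(k-7) + p(k-12) + p(k-15) - ... (offsets j(3j∓1)/2, signs ++--, p(0)=1, p(<0)=0).
DP table for k = 0..186: p(0)=1, p(1)=1, p(2)=2, p(3)=3, p(4)=5, p(5)=7, p(6)=11, p(7)=15, p(8)=22, p(9)=30, p(10)=42, p(11)=56, p(12)=77, p(13)=101, p(14)=135, p(15)=176, p(16)=231, p(17)=297, p(18)=385, p(19)=490, p(20)=627, p(21)=792, p(22)=1002, p(23)=1255, p(24)=1575, p(25)=1958, p(26)=2436, p(27)=3010, p(28)=3718, p(29)=4565, p(30)=5604, p(31)=6842, p(32)=8349, p(33)=10143, p(34)=12310, p(35)=14883, p(36)=17977, p(37)=21637, p(38)=26015, p(39)=31185, p(40)=37338, p(41)=44583, p(42)=53174, p(43)=63261, p(44)=75175, p(45)=89134, p(46)=105558, p(47)=124754, p(48)=147273, p(49)=173525, p(50)=204226, p(51)=239943, p(52)=281589, p(53)=329931, p(54)=386155, p(55)=451276, p(56)=526823, p(57)=614154, p(58)=715220, p(59)=831820, p(60)=966467, p(61)=1121505, p(62)=1300156, p(63)=1505499, p(64)=1741630, p(65)=2012558, p(66)=2323520, p(67)=2679689, p(68)=3087735, p(69)=3554345, p(70)=4087968, p(71)=4697205, p(72)=5392783, p(73)=6185689, p(74)=7089500, p(75)=8118264, p(76)=9289091, p(77)=10619863, p(78)=12132164, p(79)=13848650, p(80)=15796476, p(81)=18004327, p(82)=20506255, p(83)=23338469, p(84)=26543660, p(85)=30167357, p(86)=34262962, p(87)=38887673, p(88)=44108109, p(89)=49995925, p(90)=56634173, p(91)=64112359, p(92)=72533807, p(93)=82010177, p(94)=92669720, p(95)=104651419, p(96)=118114304, p(97)=133230930, p(98)=150198136, p(99)=169229875, p(100)=190569292, p(101)=214481126, p(102)=241265379, p(103)=271248950, p(104)=304801365, p(105)=342325709, p(106)=384276336, p(107)=431149389, p(108)=483502844, p(109)=541946240, p(110)=607163746, p(111)=679903203, p(112)=761002156, p(113)=851376628, p(114)=952050665, p(115)=1064144451, p(116)=1188908248, p(117)=1327710076, p(118)=1482074143, p(119)=1653668665, p(120)=1844349560, p(121)=2056148051, p(122)=2291320912, p(123)=2552338241, p(124)=2841940500, p(125)=3163127352, p(126)=3519222692, p(127)=3913864295, p(128)=4351078600, p(129)=4835271870, p(130)=5371315400, p(131)=5964539504, p(132)=6620830889, p(133)=7346629512, p(134)=8149040695, p(135)=9035836076, p(136)=10015581680, p(137)=11097645016, p(138)=12292341831, p(139)=13610949895, p(140)=15065878135, p(141)=16670689208, p(142)=18440293320, p(143)=20390982757, p(144)=22540654445, p(145)=24908858009, p(146)=27517052599, p(147)=30388671978, p(148)=33549419497, p(149)=37027355200, p(150)=40853235313, p(151)=45060624582, p(152)=49686288421, p(153)=54770336324, p(154)=60356673280, p(155)=66493182097, p(156)=73232243759, p(157)=80630964769, p(158)=88751778802, p(159)=97662728555, p(160)=107438159466, p(161)=118159068427, p(162)=129913904637, p(163)=142798995930, p(164)=156919475295, p(165)=172389800255, p(166)=189334822579, p(167)=207890420102, p(168)=228204732751, p(169)=250438925115, p(170)=274768617130, p(171)=301384802048, p(172)=330495499613, p(173)=362326859895, p(174)=397125074750, p(175)=435157697830, p(176)=476715857290, p(177)=522115831195, p(178)=571701605655, p(179)=625846753120, p(180)=684957390936, p(181)=749474411781, p(182)=819876908323, p(183)=896684817527, p(184)=980462880430, p(185)=1071823774337, p(186)=1171432692373.
Final step: p(187) = p(186) + p(185) - p(182) - p(180) + p(175) + p(172) - p(165) - p(161) + p(152) + p(147) - p(136) - p(130) + p(117) + p(110) - p(95) - p(87) + p(70) + p(61) - p(42) - p(32) + p(11) + p(0)
= 1171432692373 + 1071823774337 - 819876908323 - 684957390936 + 435157697830 + 330495499613 - 172389800255 - 118159068427 + 49686288421 + 30388671978 - 10015581680 - 5371315400 + 1327710076 + 607163746 - 104651419 - 38887673 + 4087968 + 1121505 - 53174 - 8349 + 56 + 1
= 1280011042268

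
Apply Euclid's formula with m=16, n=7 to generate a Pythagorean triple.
(207, 224, 305)

Euclid's formula: a = m² - n², b = 2mn, c = m² + n²
m = 16, n = 7
a = 16² - 7² = 256 - 49 = 207
b = 2 × 16 × 7 = 224
c = 16² + 7² = 256 + 49 = 305
Verification: 207² + 224² = 42849 + 50176 = 93025 = 305² ✓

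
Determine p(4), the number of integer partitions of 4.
5

p(n) counts ways to write n as a sum of positive integers (order ignored).
Examples: 4; 3 + 1; 2 + 2; 2 + 1 + 1; 1 + 1 + 1 + 1
p(4) = 5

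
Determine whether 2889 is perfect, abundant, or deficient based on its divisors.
deficient

Proper divisors of 2889: sum = 1 + 3 + 9 + 27 + 107 + 321 + 963 = 1431
Since 1431 < 2889, 2889 is deficient.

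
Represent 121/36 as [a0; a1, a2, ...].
[3; 2, 1, 3, 3]

Euclidean algorithm steps:
121 = 3 × 36 + 13
36 = 2 × 13 + 10
13 = 1 × 10 + 3
10 = 3 × 3 + 1
3 = 3 × 1 + 0
Continued fraction: [3; 2, 1, 3, 3]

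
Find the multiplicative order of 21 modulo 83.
41

83 is prime, so ord(21) divides φ(83) = 82.
Divisors of 82: 1, 2, 41, 82.
Repeated squaring: 21^1 ≡ 21, 21^2 ≡ 26, 21^4 ≡ 12, 21^8 ≡ 61, 21^16 ≡ 69, 21^32 ≡ 30, 21^64 ≡ 70 (mod 83).
Test 21^d mod 83 for each divisor d in increasing order:
21^1 ≡ 21
21^2 ≡ 26
21^41 = 21^32·21^8·21^1 ≡ 1  ← first divisor giving 1
The order is 41.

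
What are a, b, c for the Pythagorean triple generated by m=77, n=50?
(3429, 7700, 8429)

Euclid's formula: a = m² - n², b = 2mn, c = m² + n²
m = 77, n = 50
a = 77² - 50² = 5929 - 2500 = 3429
b = 2 × 77 × 50 = 7700
c = 77² + 50² = 5929 + 2500 = 8429
Verification: 3429² + 7700² = 11758041 + 59290000 = 71048041 = 8429² ✓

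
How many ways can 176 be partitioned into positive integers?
476715857290

p(n) counts ways to write n as a sum of positive integers (order ignored).
Euler's pentagonal recurrence: p(k) = p(k-1) + p(k-2) - p(k-5) - p(k-7) + p(k-12) + p(k-15) - ... (offsets j(3j∓1)/2, signs ++--, p(0)=1, p(<0)=0).
DP table for k = 0..175: p(0)=1, p(1)=1, p(2)=2, p(3)=3, p(4)=5, p(5)=7, p(6)=11, p(7)=15, p(8)=22, p(9)=30, p(10)=42, p(11)=56, p(12)=77, p(13)=101, p(14)=135, p(15)=176, p(16)=231, p(17)=297, p(18)=385, p(19)=490, p(20)=627, p(21)=792, p(22)=1002, p(23)=1255, p(24)=1575, p(25)=1958, p(26)=2436, p(27)=3010, p(28)=3718, p(29)=4565, p(30)=5604, p(31)=6842, p(32)=8349, p(33)=10143, p(34)=12310, p(35)=14883, p(36)=17977, p(37)=21637, p(38)=26015, p(39)=31185, p(40)=37338, p(41)=44583, p(42)=53174, p(43)=63261, p(44)=75175, p(45)=89134, p(46)=105558, p(47)=124754, p(48)=147273, p(49)=173525, p(50)=204226, p(51)=239943, p(52)=281589, p(53)=329931, p(54)=386155, p(55)=451276, p(56)=526823, p(57)=614154, p(58)=715220, p(59)=831820, p(60)=966467, p(61)=1121505, p(62)=1300156, p(63)=1505499, p(64)=1741630, p(65)=2012558, p(66)=2323520, p(67)=2679689, p(68)=3087735, p(69)=3554345, p(70)=4087968, p(71)=4697205, p(72)=5392783, p(73)=6185689, p(74)=7089500, p(75)=8118264, p(76)=9289091, p(77)=10619863, p(78)=12132164, p(79)=13848650, p(80)=15796476, p(81)=18004327, p(82)=20506255, p(83)=23338469, p(84)=26543660, p(85)=30167357, p(86)=34262962, p(87)=38887673, p(88)=44108109, p(89)=49995925, p(90)=56634173, p(91)=64112359, p(92)=72533807, p(93)=82010177, p(94)=92669720, p(95)=104651419, p(96)=118114304, p(97)=133230930, p(98)=150198136, p(99)=169229875, p(100)=190569292, p(101)=214481126, p(102)=241265379, p(103)=271248950, p(104)=304801365, p(105)=342325709, p(106)=384276336, p(107)=431149389, p(108)=483502844, p(109)=541946240, p(110)=607163746, p(111)=679903203, p(112)=761002156, p(113)=851376628, p(114)=952050665, p(115)=1064144451, p(116)=1188908248, p(117)=1327710076, p(118)=1482074143, p(119)=1653668665, p(120)=1844349560, p(121)=2056148051, p(122)=2291320912, p(123)=2552338241, p(124)=2841940500, p(125)=3163127352, p(126)=3519222692, p(127)=3913864295, p(128)=4351078600, p(129)=4835271870, p(130)=5371315400, p(131)=5964539504, p(132)=6620830889, p(133)=7346629512, p(134)=8149040695, p(135)=9035836076, p(136)=10015581680, p(137)=11097645016, p(138)=12292341831, p(139)=13610949895, p(140)=15065878135, p(141)=16670689208, p(142)=18440293320, p(143)=20390982757, p(144)=22540654445, p(145)=24908858009, p(146)=27517052599, p(147)=30388671978, p(148)=33549419497, p(149)=37027355200, p(150)=40853235313, p(151)=45060624582, p(152)=49686288421, p(153)=54770336324, p(154)=60356673280, p(155)=66493182097, p(156)=73232243759, p(157)=80630964769, p(158)=88751778802, p(159)=97662728555, p(160)=107438159466, p(161)=118159068427, p(162)=129913904637, p(163)=142798995930, p(164)=156919475295, p(165)=172389800255, p(166)=189334822579, p(167)=207890420102, p(168)=228204732751, p(169)=250438925115, p(170)=274768617130, p(171)=301384802048, p(172)=330495499613, p(173)=362326859895, p(174)=397125074750, p(175)=435157697830.
Final step: p(176) = p(175) + p(174) - p(171) - p(169) + p(164) + p(161) - p(154) - p(150) + p(141) + p(136) - p(125) - p(119) + p(106) + p(99) - p(84) - p(76) + p(59) + p(50) - p(31) - p(21) + p(0)
= 435157697830 + 397125074750 - 301384802048 - 250438925115 + 156919475295 + 118159068427 - 60356673280 - 40853235313 + 16670689208 + 10015581680 - 3163127352 - 1653668665 + 384276336 + 169229875 - 26543660 - 9289091 + 831820 + 204226 - 6842 - 792 + 1
= 476715857290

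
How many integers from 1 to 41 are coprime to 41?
40

41 = 41
φ(n) = n × ∏(1 - 1/p) for each prime p dividing n
φ(41) = 41 × (1 - 1/41) = 40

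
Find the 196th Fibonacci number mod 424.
19

Matrix identity: Q^n = [[F_(n+1), F_n], [F_n, F_(n-1)]] with Q = [[1,1],[1,0]].
n = 196 = 11000100₂. Square-and-multiply, entries mod 424:
Q^1 = [[1,1],[1,0]]
Q^3 = (Q^1)²·Q = [[3,2],[2,1]]
Q^6 = (Q^3)² = [[13,8],[8,5]]
Q^12 = (Q^6)² = [[233,144],[144,89]]
Q^24 = (Q^12)² = [[401,152],[152,249]]
Q^49 = (Q^24)²·Q = [[321,313],[313,8]]
Q^98 = (Q^49)² = [[34,369],[369,89]]
Q^196 = (Q^98)² = [[365,19],[19,346]]
F_196 mod 424 = Q^196[0][1] = 19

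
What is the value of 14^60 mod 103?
23

Repeated squaring. Binary of 60 = 111100.
14^1 ≡ 14 (mod 103); 14^2 ≡ 93 (mod 103); 14^4 ≡ 100 (mod 103); 14^8 ≡ 9 (mod 103); 14^16 ≡ 81 (mod 103); 14^32 ≡ 72 (mod 103)
14^60 = 14^4 × 14^8 × 14^16 × 14^32 ≡ 23 (mod 103)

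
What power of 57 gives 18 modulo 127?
32

Baby-step giant-step with step n = ⌈√127⌉ = 12.
Baby steps 57^j mod 127 (j:value) for j=0..11: 0:1, 1:57, 2:74, 3:27, 4:15, 5:93, 6:94, 7:24, 8:98, 9:125, 10:13, 11:106.
Giant-step multiplier: 57^(-12) ≡ 57^(126-12) = 57^114 ≡ 87 (mod 127).
Giant steps γ_i = 18·87^i mod 127: γ_0=18, γ_1=42, γ_2=98 (in table at j=8).
x = i·n + j = 2·12 + 8 = 32.
Check: 57^32 ≡ 18 (mod 127).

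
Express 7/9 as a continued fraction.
[0; 1, 3, 2]

Euclidean algorithm steps:
7 = 0 × 9 + 7
9 = 1 × 7 + 2
7 = 3 × 2 + 1
2 = 2 × 1 + 0
Continued fraction: [0; 1, 3, 2]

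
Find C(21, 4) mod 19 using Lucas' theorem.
0

Using Lucas' theorem:
Write n=21 and k=4 in base 19:
n in base 19: [1, 2]
k in base 19: [0, 4]
C(21,4) mod 19 = ∏ C(n_i, k_i) mod 19
Digit binomials (mod 19): C(1,0) = 1; C(2,4) = 0 (k_i > n_i)
Product: 1 × 0 = 0 ≡ 0 (mod 19)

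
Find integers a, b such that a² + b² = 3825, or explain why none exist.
15² + 60² (a=15, b=60)

Factorization: 3825 = 3^2 × 5^2 × 17
By Fermat: n is sum of two squares iff every prime p ≡ 3 (mod 4) appears to even power.
All primes ≡ 3 (mod 4) appear to even power.
Search a = 0, 1, 2, … for 3825 - a² a perfect square: first hit at a = 15: 3825 - 225 = 3600 = 60².
3825 = 15² + 60² = 225 + 3600 ✓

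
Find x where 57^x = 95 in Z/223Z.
117

Baby-step giant-step with step n = ⌈√223⌉ = 15.
Baby steps 57^j mod 223 (j:value) for j=0..14: 0:1, 1:57, 2:127, 3:103, 4:73, 5:147, 6:128, 7:160, 8:200, 9:27, 10:201, 11:84, 12:105, 13:187, 14:178.
Giant-step multiplier: 57^(-15) ≡ 57^(222-15) = 57^207 ≡ 221 (mod 223).
Giant steps γ_i = 95·221^i mod 223: γ_0=95, γ_1=33, γ_2=157, γ_3=132, γ_4=182, γ_5=82, γ_6=59, γ_7=105 (in table at j=12).
x = i·n + j = 7·15 + 12 = 117.
Check: 57^117 ≡ 95 (mod 223).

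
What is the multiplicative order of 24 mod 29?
7

29 is prime, so ord(24) divides φ(29) = 28.
Divisors of 28: 1, 2, 4, 7, 14, 28.
Repeated squaring: 24^1 ≡ 24, 24^2 ≡ 25, 24^4 ≡ 16, 24^8 ≡ 24, 24^16 ≡ 25 (mod 29).
Test 24^d mod 29 for each divisor d in increasing order:
24^1 ≡ 24
24^2 ≡ 25
24^4 ≡ 16
24^7 = 24^4·24^2·24^1 ≡ 1  ← first divisor giving 1
The order is 7.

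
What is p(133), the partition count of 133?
7346629512

p(n) counts ways to write n as a sum of positive integers (order ignored).
Euler's pentagonal recurrence: p(k) = p(k-1) + p(k-2) - p(k-5) - p(k-7) + p(k-12) + p(k-15) - ... (offsets j(3j∓1)/2, signs ++--, p(0)=1, p(<0)=0).
DP table for k = 0..132: p(0)=1, p(1)=1, p(2)=2, p(3)=3, p(4)=5, p(5)=7, p(6)=11, p(7)=15, p(8)=22, p(9)=30, p(10)=42, p(11)=56, p(12)=77, p(13)=101, p(14)=135, p(15)=176, p(16)=231, p(17)=297, p(18)=385, p(19)=490, p(20)=627, p(21)=792, p(22)=1002, p(23)=1255, p(24)=1575, p(25)=1958, p(26)=2436, p(27)=3010, p(28)=3718, p(29)=4565, p(30)=5604, p(31)=6842, p(32)=8349, p(33)=10143, p(34)=12310, p(35)=14883, p(36)=17977, p(37)=21637, p(38)=26015, p(39)=31185, p(40)=37338, p(41)=44583, p(42)=53174, p(43)=63261, p(44)=75175, p(45)=89134, p(46)=105558, p(47)=124754, p(48)=147273, p(49)=173525, p(50)=204226, p(51)=239943, p(52)=281589, p(53)=329931, p(54)=386155, p(55)=451276, p(56)=526823, p(57)=614154, p(58)=715220, p(59)=831820, p(60)=966467, p(61)=1121505, p(62)=1300156, p(63)=1505499, p(64)=1741630, p(65)=2012558, p(66)=2323520, p(67)=2679689, p(68)=3087735, p(69)=3554345, p(70)=4087968, p(71)=4697205, p(72)=5392783, p(73)=6185689, p(74)=7089500, p(75)=8118264, p(76)=9289091, p(77)=10619863, p(78)=12132164, p(79)=13848650, p(80)=15796476, p(81)=18004327, p(82)=20506255, p(83)=23338469, p(84)=26543660, p(85)=30167357, p(86)=34262962, p(87)=38887673, p(88)=44108109, p(89)=49995925, p(90)=56634173, p(91)=64112359, p(92)=72533807, p(93)=82010177, p(94)=92669720, p(95)=104651419, p(96)=118114304, p(97)=133230930, p(98)=150198136, p(99)=169229875, p(100)=190569292, p(101)=214481126, p(102)=241265379, p(103)=271248950, p(104)=304801365, p(105)=342325709, p(106)=384276336, p(107)=431149389, p(108)=483502844, p(109)=541946240, p(110)=607163746, p(111)=679903203, p(112)=761002156, p(113)=851376628, p(114)=952050665, p(115)=1064144451, p(116)=1188908248, p(117)=1327710076, p(118)=1482074143, p(119)=1653668665, p(120)=1844349560, p(121)=2056148051, p(122)=2291320912, p(123)=2552338241, p(124)=2841940500, p(125)=3163127352, p(126)=3519222692, p(127)=3913864295, p(128)=4351078600, p(129)=4835271870, p(130)=5371315400, p(131)=5964539504, p(132)=6620830889.
Final step: p(133) = p(132) + p(131) - p(128) - p(126) + p(121) + p(118) - p(111) - p(107) + p(98) + p(93) - p(82) - p(76) + p(63) + p(56) - p(41) - p(33) + p(16) + p(7)
= 6620830889 + 5964539504 - 4351078600 - 3519222692 + 2056148051 + 1482074143 - 679903203 - 431149389 + 150198136 + 82010177 - 20506255 - 9289091 + 1505499 + 526823 - 44583 - 10143 + 231 + 15
= 7346629512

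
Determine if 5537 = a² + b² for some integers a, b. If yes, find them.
49² + 56² (a=49, b=56)

Factorization: 5537 = 7^2 × 113
By Fermat: n is sum of two squares iff every prime p ≡ 3 (mod 4) appears to even power.
All primes ≡ 3 (mod 4) appear to even power.
Search a = 0, 1, 2, … for 5537 - a² a perfect square: first hit at a = 49: 5537 - 2401 = 3136 = 56².
5537 = 49² + 56² = 2401 + 3136 ✓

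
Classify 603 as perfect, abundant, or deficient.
deficient

Proper divisors of 603: sum = 1 + 3 + 9 + 67 + 201 = 281
Since 281 < 603, 603 is deficient.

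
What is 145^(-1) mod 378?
73

gcd(145, 378) = 1, so the inverse exists.
Extended Euclidean algorithm on (378, 145):
378 = 2 × 145 + 88  ⟹  88 = (1)·378 + (-2)·145
145 = 1 × 88 + 57  ⟹  57 = (-1)·378 + (3)·145
88 = 1 × 57 + 31  ⟹  31 = (2)·378 + (-5)·145
57 = 1 × 31 + 26  ⟹  26 = (-3)·378 + (8)·145
31 = 1 × 26 + 5  ⟹  5 = (5)·378 + (-13)·145
26 = 5 × 5 + 1  ⟹  1 = (-28)·378 + (73)·145
So (73)·145 ≡ 1 (mod 378), i.e. 145^(-1) ≡ 73 (mod 378).
Check: 145 × 73 = 10585 ≡ 1 (mod 378)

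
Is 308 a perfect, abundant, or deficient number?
abundant

Proper divisors of 308: sum = 1 + 2 + 4 + 7 + 11 + 14 + 22 + 28 + 44 + 77 + 154 = 364
Since 364 > 308, 308 is abundant.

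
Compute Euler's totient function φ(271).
270

271 = 271
φ(n) = n × ∏(1 - 1/p) for each prime p dividing n
φ(271) = 271 × (1 - 1/271) = 270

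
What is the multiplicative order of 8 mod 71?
35

71 is prime, so ord(8) divides φ(71) = 70.
Divisors of 70: 1, 2, 5, 7, 10, 14, 35, 70.
Repeated squaring: 8^1 ≡ 8, 8^2 ≡ 64, 8^4 ≡ 49, 8^8 ≡ 58, 8^16 ≡ 27, 8^32 ≡ 19, 8^64 ≡ 6 (mod 71).
Test 8^d mod 71 for each divisor d in increasing order:
8^1 ≡ 8
8^2 ≡ 64
8^5 = 8^4·8^1 ≡ 37
8^7 = 8^4·8^2·8^1 ≡ 25
8^10 = 8^8·8^2 ≡ 20
8^14 = 8^8·8^4·8^2 ≡ 57
8^35 = 8^32·8^2·8^1 ≡ 1  ← first divisor giving 1
The order is 35.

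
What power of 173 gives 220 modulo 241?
213

Baby-step giant-step with step n = ⌈√241⌉ = 16.
Baby steps 173^j mod 241 (j:value) for j=0..15: 0:1, 1:173, 2:45, 3:73, 4:97, 5:152, 6:27, 7:92, 8:10, 9:43, 10:209, 11:7, 12:6, 13:74, 14:29, 15:197.
Giant-step multiplier: 173^(-16) ≡ 173^(240-16) = 173^224 ≡ 94 (mod 241).
Giant steps γ_i = 220·94^i mod 241: γ_0=220, γ_1=195, γ_2=14, γ_3=111, γ_4=71, γ_5=167, γ_6=33, γ_7=210, γ_8=219, γ_9=101, γ_10=95, γ_11=13, γ_12=17, γ_13=152 (in table at j=5).
x = i·n + j = 13·16 + 5 = 213.
Check: 173^213 ≡ 220 (mod 241).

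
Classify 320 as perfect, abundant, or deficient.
abundant

Proper divisors of 320: sum = 1 + 2 + 4 + 5 + 8 + 10 + 16 + 20 + 32 + 40 + 64 + 80 + 160 = 442
Since 442 > 320, 320 is abundant.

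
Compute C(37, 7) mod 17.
0

Using Lucas' theorem:
Write n=37 and k=7 in base 17:
n in base 17: [2, 3]
k in base 17: [0, 7]
C(37,7) mod 17 = ∏ C(n_i, k_i) mod 17
Digit binomials (mod 17): C(2,0) = 1; C(3,7) = 0 (k_i > n_i)
Product: 1 × 0 = 0 ≡ 0 (mod 17)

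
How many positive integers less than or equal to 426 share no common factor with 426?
140

426 = 2 × 3 × 71
φ(n) = n × ∏(1 - 1/p) for each prime p dividing n
φ(426) = 426 × (1 - 1/2) × (1 - 1/3) × (1 - 1/71) = 140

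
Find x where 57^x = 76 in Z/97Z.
83

Baby-step giant-step with step n = ⌈√97⌉ = 10.
Baby steps 57^j mod 97 (j:value) for j=0..9: 0:1, 1:57, 2:48, 3:20, 4:73, 5:87, 6:12, 7:5, 8:91, 9:46.
Giant-step multiplier: 57^(-10) ≡ 57^(96-10) = 57^86 ≡ 65 (mod 97).
Giant steps γ_i = 76·65^i mod 97: γ_0=76, γ_1=90, γ_2=30, γ_3=10, γ_4=68, γ_5=55, γ_6=83, γ_7=60, γ_8=20 (in table at j=3).
x = i·n + j = 8·10 + 3 = 83.
Check: 57^83 ≡ 76 (mod 97).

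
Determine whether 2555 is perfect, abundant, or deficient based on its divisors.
deficient

Proper divisors of 2555: sum = 1 + 5 + 7 + 35 + 73 + 365 + 511 = 997
Since 997 < 2555, 2555 is deficient.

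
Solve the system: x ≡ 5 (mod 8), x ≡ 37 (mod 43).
37

Using Chinese Remainder Theorem:
M = 8 × 43 = 344
M1 = 43, M2 = 8
y1 = 43^(-1) mod 8 = 3
y2 = 8^(-1) mod 43 = 27
x = (5×43×3 + 37×8×27) mod 344 = 37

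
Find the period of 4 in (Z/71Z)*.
35

71 is prime, so ord(4) divides φ(71) = 70.
Divisors of 70: 1, 2, 5, 7, 10, 14, 35, 70.
Repeated squaring: 4^1 ≡ 4, 4^2 ≡ 16, 4^4 ≡ 43, 4^8 ≡ 3, 4^16 ≡ 9, 4^32 ≡ 10, 4^64 ≡ 29 (mod 71).
Test 4^d mod 71 for each divisor d in increasing order:
4^1 ≡ 4
4^2 ≡ 16
4^5 = 4^4·4^1 ≡ 30
4^7 = 4^4·4^2·4^1 ≡ 54
4^10 = 4^8·4^2 ≡ 48
4^14 = 4^8·4^4·4^2 ≡ 5
4^35 = 4^32·4^2·4^1 ≡ 1  ← first divisor giving 1
The order is 35.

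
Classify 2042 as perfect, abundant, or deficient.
deficient

Proper divisors of 2042: sum = 1 + 2 + 1021 = 1024
Since 1024 < 2042, 2042 is deficient.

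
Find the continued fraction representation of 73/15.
[4; 1, 6, 2]

Euclidean algorithm steps:
73 = 4 × 15 + 13
15 = 1 × 13 + 2
13 = 6 × 2 + 1
2 = 2 × 1 + 0
Continued fraction: [4; 1, 6, 2]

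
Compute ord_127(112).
126

127 is prime, so ord(112) divides φ(127) = 126.
Divisors of 126: 1, 2, 3, 6, 7, 9, 14, 18, 21, 42, 63, 126.
Repeated squaring: 112^1 ≡ 112, 112^2 ≡ 98, 112^4 ≡ 79, 112^8 ≡ 18, 112^16 ≡ 70, 112^32 ≡ 74, 112^64 ≡ 15 (mod 127).
Test 112^d mod 127 for each divisor d in increasing order:
112^1 ≡ 112
112^2 ≡ 98
112^3 = 112^2·112^1 ≡ 54
112^6 = 112^4·112^2 ≡ 122
112^7 = 112^4·112^2·112^1 ≡ 75
112^9 = 112^8·112^1 ≡ 111
112^14 = 112^8·112^4·112^2 ≡ 37
112^18 = 112^16·112^2 ≡ 2
112^21 = 112^16·112^4·112^1 ≡ 108
112^42 = 112^32·112^8·112^2 ≡ 107
112^63 = 112^32·112^16·112^8·112^4·112^2·112^1 ≡ 126
112^126 = 112^64·112^32·112^16·112^8·112^4·112^2 ≡ 1  ← first divisor giving 1
The order is 126.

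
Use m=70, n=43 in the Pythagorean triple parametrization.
(3051, 6020, 6749)

Euclid's formula: a = m² - n², b = 2mn, c = m² + n²
m = 70, n = 43
a = 70² - 43² = 4900 - 1849 = 3051
b = 2 × 70 × 43 = 6020
c = 70² + 43² = 4900 + 1849 = 6749
Verification: 3051² + 6020² = 9308601 + 36240400 = 45549001 = 6749² ✓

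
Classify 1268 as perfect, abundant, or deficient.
deficient

Proper divisors of 1268: sum = 1 + 2 + 4 + 317 + 634 = 958
Since 958 < 1268, 1268 is deficient.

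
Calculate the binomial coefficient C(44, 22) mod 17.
11

Using Lucas' theorem:
Write n=44 and k=22 in base 17:
n in base 17: [2, 10]
k in base 17: [1, 5]
C(44,22) mod 17 = ∏ C(n_i, k_i) mod 17
Digit binomials (mod 17): C(2,1) = 2; C(10,5) = 252 ≡ 14
Product: 2 × 14 = 28 ≡ 11 (mod 17)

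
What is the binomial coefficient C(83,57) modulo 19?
4

Using Lucas' theorem:
Write n=83 and k=57 in base 19:
n in base 19: [4, 7]
k in base 19: [3, 0]
C(83,57) mod 19 = ∏ C(n_i, k_i) mod 19
Digit binomials (mod 19): C(4,3) = 4; C(7,0) = 1
Product: 4 × 1 = 4 ≡ 4 (mod 19)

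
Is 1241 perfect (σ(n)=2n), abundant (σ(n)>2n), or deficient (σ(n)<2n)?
deficient

Proper divisors of 1241: sum = 1 + 17 + 73 = 91
Since 91 < 1241, 1241 is deficient.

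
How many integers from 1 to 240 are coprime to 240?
64

240 = 2^4 × 3 × 5
φ(n) = n × ∏(1 - 1/p) for each prime p dividing n
φ(240) = 240 × (1 - 1/2) × (1 - 1/3) × (1 - 1/5) = 64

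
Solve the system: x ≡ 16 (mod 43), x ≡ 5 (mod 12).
317

Using Chinese Remainder Theorem:
M = 43 × 12 = 516
M1 = 12, M2 = 43
y1 = 12^(-1) mod 43 = 18
y2 = 43^(-1) mod 12 = 7
x = (16×12×18 + 5×43×7) mod 516 = 317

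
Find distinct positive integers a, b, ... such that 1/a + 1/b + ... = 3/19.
1/7 + 1/67 + 1/8911

Greedy algorithm:
3/19: ceiling(19/3) = 7, use 1/7
2/133: ceiling(133/2) = 67, use 1/67
1/8911: ceiling(8911/1) = 8911, use 1/8911
Result: 3/19 = 1/7 + 1/67 + 1/8911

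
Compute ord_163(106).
162

163 is prime, so ord(106) divides φ(163) = 162.
Divisors of 162: 1, 2, 3, 6, 9, 18, 27, 54, 81, 162.
Repeated squaring: 106^1 ≡ 106, 106^2 ≡ 152, 106^4 ≡ 121, 106^8 ≡ 134, 106^16 ≡ 26, 106^32 ≡ 24, 106^64 ≡ 87, 106^128 ≡ 71 (mod 163).
Test 106^d mod 163 for each divisor d in increasing order:
106^1 ≡ 106
106^2 ≡ 152
106^3 = 106^2·106^1 ≡ 138
106^6 = 106^4·106^2 ≡ 136
106^9 = 106^8·106^1 ≡ 23
106^18 = 106^16·106^2 ≡ 40
106^27 = 106^16·106^8·106^2·106^1 ≡ 105
106^54 = 106^32·106^16·106^4·106^2 ≡ 104
106^81 = 106^64·106^16·106^1 ≡ 162
106^162 = 106^128·106^32·106^2 ≡ 1  ← first divisor giving 1
The order is 162.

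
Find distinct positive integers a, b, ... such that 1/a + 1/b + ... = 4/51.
1/13 + 1/663

Greedy algorithm:
4/51: ceiling(51/4) = 13, use 1/13
1/663: ceiling(663/1) = 663, use 1/663
Result: 4/51 = 1/13 + 1/663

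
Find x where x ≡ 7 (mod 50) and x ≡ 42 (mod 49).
1757

Using Chinese Remainder Theorem:
M = 50 × 49 = 2450
M1 = 49, M2 = 50
y1 = 49^(-1) mod 50 = 49
y2 = 50^(-1) mod 49 = 1
x = (7×49×49 + 42×50×1) mod 2450 = 1757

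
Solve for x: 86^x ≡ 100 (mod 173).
92

Baby-step giant-step with step n = ⌈√173⌉ = 14.
Baby steps 86^j mod 173 (j:value) for j=0..13: 0:1, 1:86, 2:130, 3:108, 4:119, 5:27, 6:73, 7:50, 8:148, 9:99, 10:37, 11:68, 12:139, 13:17.
Giant-step multiplier: 86^(-14) ≡ 86^(172-14) = 86^158 ≡ 122 (mod 173).
Giant steps γ_i = 100·122^i mod 173: γ_0=100, γ_1=90, γ_2=81, γ_3=21, γ_4=140, γ_5=126, γ_6=148 (in table at j=8).
x = i·n + j = 6·14 + 8 = 92.
Check: 86^92 ≡ 100 (mod 173).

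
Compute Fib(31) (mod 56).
29

Matrix identity: Q^n = [[F_(n+1), F_n], [F_n, F_(n-1)]] with Q = [[1,1],[1,0]].
n = 31 = 11111₂. Square-and-multiply, entries mod 56:
Q^1 = [[1,1],[1,0]]
Q^3 = (Q^1)²·Q = [[3,2],[2,1]]
Q^7 = (Q^3)²·Q = [[21,13],[13,8]]
Q^15 = (Q^7)²·Q = [[35,50],[50,41]]
Q^31 = (Q^15)²·Q = [[21,29],[29,48]]
F_31 mod 56 = Q^31[0][1] = 29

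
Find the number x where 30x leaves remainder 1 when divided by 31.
30

gcd(30, 31) = 1, so the inverse exists.
Extended Euclidean algorithm on (31, 30):
31 = 1 × 30 + 1  ⟹  1 = (1)·31 + (-1)·30
So (-1)·30 ≡ 1 (mod 31), i.e. 30^(-1) ≡ -1 ≡ 30 (mod 31).
Check: 30 × 30 = 900 ≡ 1 (mod 31)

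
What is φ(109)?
108

109 = 109
φ(n) = n × ∏(1 - 1/p) for each prime p dividing n
φ(109) = 109 × (1 - 1/109) = 108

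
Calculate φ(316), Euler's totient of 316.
156

316 = 2^2 × 79
φ(n) = n × ∏(1 - 1/p) for each prime p dividing n
φ(316) = 316 × (1 - 1/2) × (1 - 1/79) = 156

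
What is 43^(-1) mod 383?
98

gcd(43, 383) = 1, so the inverse exists.
Extended Euclidean algorithm on (383, 43):
383 = 8 × 43 + 39  ⟹  39 = (1)·383 + (-8)·43
43 = 1 × 39 + 4  ⟹  4 = (-1)·383 + (9)·43
39 = 9 × 4 + 3  ⟹  3 = (10)·383 + (-89)·43
4 = 1 × 3 + 1  ⟹  1 = (-11)·383 + (98)·43
So (98)·43 ≡ 1 (mod 383), i.e. 43^(-1) ≡ 98 (mod 383).
Check: 43 × 98 = 4214 ≡ 1 (mod 383)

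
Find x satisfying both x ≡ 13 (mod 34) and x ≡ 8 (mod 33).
965

Using Chinese Remainder Theorem:
M = 34 × 33 = 1122
M1 = 33, M2 = 34
y1 = 33^(-1) mod 34 = 33
y2 = 34^(-1) mod 33 = 1
x = (13×33×33 + 8×34×1) mod 1122 = 965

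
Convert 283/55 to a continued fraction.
[5; 6, 1, 7]

Euclidean algorithm steps:
283 = 5 × 55 + 8
55 = 6 × 8 + 7
8 = 1 × 7 + 1
7 = 7 × 1 + 0
Continued fraction: [5; 6, 1, 7]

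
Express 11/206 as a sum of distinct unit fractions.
1/19 + 1/1305 + 1/5107770

Greedy algorithm:
11/206: ceiling(206/11) = 19, use 1/19
3/3914: ceiling(3914/3) = 1305, use 1/1305
1/5107770: ceiling(5107770/1) = 5107770, use 1/5107770
Result: 11/206 = 1/19 + 1/1305 + 1/5107770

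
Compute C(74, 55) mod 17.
9

Using Lucas' theorem:
Write n=74 and k=55 in base 17:
n in base 17: [4, 6]
k in base 17: [3, 4]
C(74,55) mod 17 = ∏ C(n_i, k_i) mod 17
Digit binomials (mod 17): C(4,3) = 4; C(6,4) = 15
Product: 4 × 15 = 60 ≡ 9 (mod 17)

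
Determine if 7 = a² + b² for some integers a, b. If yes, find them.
Not possible

Factorization: 7 = 7
By Fermat: n is sum of two squares iff every prime p ≡ 3 (mod 4) appears to even power.
Prime(s) ≡ 3 (mod 4) with odd exponent: [(7, 1)]
Therefore 7 cannot be expressed as a² + b².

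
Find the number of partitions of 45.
89134

p(n) counts ways to write n as a sum of positive integers (order ignored).
Euler's pentagonal recurrence: p(k) = p(k-1) + p(k-2) - p(k-5) - p(k-7) + p(k-12) + p(k-15) - ... (offsets j(3j∓1)/2, signs ++--, p(0)=1, p(<0)=0).
DP table for k = 0..44: p(0)=1, p(1)=1, p(2)=2, p(3)=3, p(4)=5, p(5)=7, p(6)=11, p(7)=15, p(8)=22, p(9)=30, p(10)=42, p(11)=56, p(12)=77, p(13)=101, p(14)=135, p(15)=176, p(16)=231, p(17)=297, p(18)=385, p(19)=490, p(20)=627, p(21)=792, p(22)=1002, p(23)=1255, p(24)=1575, p(25)=1958, p(26)=2436, p(27)=3010, p(28)=3718, p(29)=4565, p(30)=5604, p(31)=6842, p(32)=8349, p(33)=10143, p(34)=12310, p(35)=14883, p(36)=17977, p(37)=21637, p(38)=26015, p(39)=31185, p(40)=37338, p(41)=44583, p(42)=53174, p(43)=63261, p(44)=75175.
Final step: p(45) = p(44) + p(43) - p(40) - p(38) + p(33) + p(30) - p(23) - p(19) + p(10) + p(5)
= 75175 + 63261 - 37338 - 26015 + 10143 + 5604 - 1255 - 490 + 42 + 7
= 89134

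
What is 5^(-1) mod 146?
117

gcd(5, 146) = 1, so the inverse exists.
Extended Euclidean algorithm on (146, 5):
146 = 29 × 5 + 1  ⟹  1 = (1)·146 + (-29)·5
So (-29)·5 ≡ 1 (mod 146), i.e. 5^(-1) ≡ -29 ≡ 117 (mod 146).
Check: 5 × 117 = 585 ≡ 1 (mod 146)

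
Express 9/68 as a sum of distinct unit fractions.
1/8 + 1/136

Greedy algorithm:
9/68: ceiling(68/9) = 8, use 1/8
1/136: ceiling(136/1) = 136, use 1/136
Result: 9/68 = 1/8 + 1/136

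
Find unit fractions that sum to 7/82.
1/12 + 1/492

Greedy algorithm:
7/82: ceiling(82/7) = 12, use 1/12
1/492: ceiling(492/1) = 492, use 1/492
Result: 7/82 = 1/12 + 1/492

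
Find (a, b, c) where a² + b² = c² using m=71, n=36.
(3745, 5112, 6337)

Euclid's formula: a = m² - n², b = 2mn, c = m² + n²
m = 71, n = 36
a = 71² - 36² = 5041 - 1296 = 3745
b = 2 × 71 × 36 = 5112
c = 71² + 36² = 5041 + 1296 = 6337
Verification: 3745² + 5112² = 14025025 + 26132544 = 40157569 = 6337² ✓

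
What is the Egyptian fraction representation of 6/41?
1/7 + 1/287

Greedy algorithm:
6/41: ceiling(41/6) = 7, use 1/7
1/287: ceiling(287/1) = 287, use 1/287
Result: 6/41 = 1/7 + 1/287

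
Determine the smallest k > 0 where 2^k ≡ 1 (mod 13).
12

13 is prime, so ord(2) divides φ(13) = 12.
Divisors of 12: 1, 2, 3, 4, 6, 12.
Repeated squaring: 2^1 ≡ 2, 2^2 ≡ 4, 2^4 ≡ 3, 2^8 ≡ 9 (mod 13).
Test 2^d mod 13 for each divisor d in increasing order:
2^1 ≡ 2
2^2 ≡ 4
2^3 = 2^2·2^1 ≡ 8
2^4 ≡ 3
2^6 = 2^4·2^2 ≡ 12
2^12 = 2^8·2^4 ≡ 1  ← first divisor giving 1
The order is 12.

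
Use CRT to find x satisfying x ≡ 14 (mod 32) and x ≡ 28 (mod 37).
398

Using Chinese Remainder Theorem:
M = 32 × 37 = 1184
M1 = 37, M2 = 32
y1 = 37^(-1) mod 32 = 13
y2 = 32^(-1) mod 37 = 22
x = (14×37×13 + 28×32×22) mod 1184 = 398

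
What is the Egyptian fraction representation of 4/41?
1/11 + 1/151 + 1/34051 + 1/2318907151

Greedy algorithm:
4/41: ceiling(41/4) = 11, use 1/11
3/451: ceiling(451/3) = 151, use 1/151
2/68101: ceiling(68101/2) = 34051, use 1/34051
1/2318907151: ceiling(2318907151/1) = 2318907151, use 1/2318907151
Result: 4/41 = 1/11 + 1/151 + 1/34051 + 1/2318907151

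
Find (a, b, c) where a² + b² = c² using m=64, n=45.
(2071, 5760, 6121)

Euclid's formula: a = m² - n², b = 2mn, c = m² + n²
m = 64, n = 45
a = 64² - 45² = 4096 - 2025 = 2071
b = 2 × 64 × 45 = 5760
c = 64² + 45² = 4096 + 2025 = 6121
Verification: 2071² + 5760² = 4289041 + 33177600 = 37466641 = 6121² ✓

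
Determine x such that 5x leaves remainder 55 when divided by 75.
x ≡ 11 (mod 15)

gcd(5, 75) = 5, which divides 55, so solutions exist.
Divide through by 5: x ≡ 11 (mod 15).
The coefficient of x is now 1, so x ≡ 11 (mod 15).
Check: 5 × 11 = 55 ≡ 55 (mod 75).
x ≡ 11 (mod 15), giving 5 solutions mod 75.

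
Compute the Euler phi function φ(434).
180

434 = 2 × 7 × 31
φ(n) = n × ∏(1 - 1/p) for each prime p dividing n
φ(434) = 434 × (1 - 1/2) × (1 - 1/7) × (1 - 1/31) = 180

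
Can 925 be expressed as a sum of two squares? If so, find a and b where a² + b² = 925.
5² + 30² (a=5, b=30)

Factorization: 925 = 5^2 × 37
By Fermat: n is sum of two squares iff every prime p ≡ 3 (mod 4) appears to even power.
All primes ≡ 3 (mod 4) appear to even power.
Search a = 0, 1, 2, … for 925 - a² a perfect square: first hit at a = 5: 925 - 25 = 900 = 30².
925 = 5² + 30² = 25 + 900 ✓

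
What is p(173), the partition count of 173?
362326859895

p(n) counts ways to write n as a sum of positive integers (order ignored).
Euler's pentagonal recurrence: p(k) = p(k-1) + p(k-2) - p(k-5) - p(k-7) + p(k-12) + p(k-15) - ... (offsets j(3j∓1)/2, signs ++--, p(0)=1, p(<0)=0).
DP table for k = 0..172: p(0)=1, p(1)=1, p(2)=2, p(3)=3, p(4)=5, p(5)=7, p(6)=11, p(7)=15, p(8)=22, p(9)=30, p(10)=42, p(11)=56, p(12)=77, p(13)=101, p(14)=135, p(15)=176, p(16)=231, p(17)=297, p(18)=385, p(19)=490, p(20)=627, p(21)=792, p(22)=1002, p(23)=1255, p(24)=1575, p(25)=1958, p(26)=2436, p(27)=3010, p(28)=3718, p(29)=4565, p(30)=5604, p(31)=6842, p(32)=8349, p(33)=10143, p(34)=12310, p(35)=14883, p(36)=17977, p(37)=21637, p(38)=26015, p(39)=31185, p(40)=37338, p(41)=44583, p(42)=53174, p(43)=63261, p(44)=75175, p(45)=89134, p(46)=105558, p(47)=124754, p(48)=147273, p(49)=173525, p(50)=204226, p(51)=239943, p(52)=281589, p(53)=329931, p(54)=386155, p(55)=451276, p(56)=526823, p(57)=614154, p(58)=715220, p(59)=831820, p(60)=966467, p(61)=1121505, p(62)=1300156, p(63)=1505499, p(64)=1741630, p(65)=2012558, p(66)=2323520, p(67)=2679689, p(68)=3087735, p(69)=3554345, p(70)=4087968, p(71)=4697205, p(72)=5392783, p(73)=6185689, p(74)=7089500, p(75)=8118264, p(76)=9289091, p(77)=10619863, p(78)=12132164, p(79)=13848650, p(80)=15796476, p(81)=18004327, p(82)=20506255, p(83)=23338469, p(84)=26543660, p(85)=30167357, p(86)=34262962, p(87)=38887673, p(88)=44108109, p(89)=49995925, p(90)=56634173, p(91)=64112359, p(92)=72533807, p(93)=82010177, p(94)=92669720, p(95)=104651419, p(96)=118114304, p(97)=133230930, p(98)=150198136, p(99)=169229875, p(100)=190569292, p(101)=214481126, p(102)=241265379, p(103)=271248950, p(104)=304801365, p(105)=342325709, p(106)=384276336, p(107)=431149389, p(108)=483502844, p(109)=541946240, p(110)=607163746, p(111)=679903203, p(112)=761002156, p(113)=851376628, p(114)=952050665, p(115)=1064144451, p(116)=1188908248, p(117)=1327710076, p(118)=1482074143, p(119)=1653668665, p(120)=1844349560, p(121)=2056148051, p(122)=2291320912, p(123)=2552338241, p(124)=2841940500, p(125)=3163127352, p(126)=3519222692, p(127)=3913864295, p(128)=4351078600, p(129)=4835271870, p(130)=5371315400, p(131)=5964539504, p(132)=6620830889, p(133)=7346629512, p(134)=8149040695, p(135)=9035836076, p(136)=10015581680, p(137)=11097645016, p(138)=12292341831, p(139)=13610949895, p(140)=15065878135, p(141)=16670689208, p(142)=18440293320, p(143)=20390982757, p(144)=22540654445, p(145)=24908858009, p(146)=27517052599, p(147)=30388671978, p(148)=33549419497, p(149)=37027355200, p(150)=40853235313, p(151)=45060624582, p(152)=49686288421, p(153)=54770336324, p(154)=60356673280, p(155)=66493182097, p(156)=73232243759, p(157)=80630964769, p(158)=88751778802, p(159)=97662728555, p(160)=107438159466, p(161)=118159068427, p(162)=129913904637, p(163)=142798995930, p(164)=156919475295, p(165)=172389800255, p(166)=189334822579, p(167)=207890420102, p(168)=228204732751, p(169)=250438925115, p(170)=274768617130, p(171)=301384802048, p(172)=330495499613.
Final step: p(173) = p(172) + p(171) - p(168) - p(166) + p(161) + p(158) - p(151) - p(147) + p(138) + p(133) - p(122) - p(116) + p(103) + p(96) - p(81) - p(73) + p(56) + p(47) - p(28) - p(18)
= 330495499613 + 301384802048 - 228204732751 - 189334822579 + 118159068427 + 88751778802 - 45060624582 - 30388671978 + 12292341831 + 7346629512 - 2291320912 - 1188908248 + 271248950 + 118114304 - 18004327 - 6185689 + 526823 + 124754 - 3718 - 385
= 362326859895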